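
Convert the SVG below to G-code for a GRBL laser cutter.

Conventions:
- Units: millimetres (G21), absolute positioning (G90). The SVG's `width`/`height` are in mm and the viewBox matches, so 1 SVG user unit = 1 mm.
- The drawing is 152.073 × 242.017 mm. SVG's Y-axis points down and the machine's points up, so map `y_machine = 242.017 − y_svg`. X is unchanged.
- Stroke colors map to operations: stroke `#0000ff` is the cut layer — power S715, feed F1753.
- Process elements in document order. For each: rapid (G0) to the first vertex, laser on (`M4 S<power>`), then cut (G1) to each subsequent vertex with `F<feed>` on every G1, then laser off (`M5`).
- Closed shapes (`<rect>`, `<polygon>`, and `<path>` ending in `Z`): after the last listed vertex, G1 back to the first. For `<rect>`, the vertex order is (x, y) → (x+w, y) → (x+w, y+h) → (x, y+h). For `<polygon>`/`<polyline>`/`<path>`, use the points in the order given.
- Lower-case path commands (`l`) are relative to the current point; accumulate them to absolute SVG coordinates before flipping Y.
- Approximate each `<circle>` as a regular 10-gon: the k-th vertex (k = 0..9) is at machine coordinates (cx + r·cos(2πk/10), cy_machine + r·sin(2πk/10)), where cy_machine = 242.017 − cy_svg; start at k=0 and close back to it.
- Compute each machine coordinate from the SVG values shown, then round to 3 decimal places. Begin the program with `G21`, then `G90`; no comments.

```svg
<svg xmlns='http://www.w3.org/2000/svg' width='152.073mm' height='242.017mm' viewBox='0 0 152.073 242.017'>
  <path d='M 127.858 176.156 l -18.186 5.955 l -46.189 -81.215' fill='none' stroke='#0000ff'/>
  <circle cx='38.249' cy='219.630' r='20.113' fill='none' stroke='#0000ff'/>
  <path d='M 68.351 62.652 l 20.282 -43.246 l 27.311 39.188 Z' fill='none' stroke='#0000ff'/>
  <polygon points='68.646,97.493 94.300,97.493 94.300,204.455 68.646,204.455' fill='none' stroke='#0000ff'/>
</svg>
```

G21
G90
G0 X127.858 Y65.861
M4 S715
G1 X109.672 Y59.906 F1753
G1 X63.483 Y141.121 F1753
M5
G0 X58.362 Y22.387
M4 S715
G1 X54.521 Y34.209 F1753
G1 X44.464 Y41.516 F1753
G1 X32.034 Y41.516 F1753
G1 X21.977 Y34.209 F1753
G1 X18.136 Y22.387 F1753
G1 X21.977 Y10.565 F1753
G1 X32.034 Y3.258 F1753
G1 X44.464 Y3.258 F1753
G1 X54.521 Y10.565 F1753
G1 X58.362 Y22.387 F1753
M5
G0 X68.351 Y179.365
M4 S715
G1 X88.633 Y222.611 F1753
G1 X115.944 Y183.423 F1753
G1 X68.351 Y179.365 F1753
M5
G0 X68.646 Y144.524
M4 S715
G1 X94.300 Y144.524 F1753
G1 X94.300 Y37.562 F1753
G1 X68.646 Y37.562 F1753
G1 X68.646 Y144.524 F1753
M5

viewBox `0 0 152.073 242.017` with mm width/height → 1 unit = 1 mm. Flip: y_m = 242.017 − y_svg.

**Shape 1** — `<path>` open polyline, stroke `#0000ff` → cut (S715, F1753). Machine vertices: (127.858,65.861) → (109.672,59.906) → (63.483,141.121). Open path.

**Shape 2** — `<circle>` circle, stroke `#0000ff` → cut (S715, F1753). Machine vertices: (58.362,22.387) → (54.521,34.209) → (44.464,41.516) → (32.034,41.516) → (21.977,34.209) → (18.136,22.387) → (21.977,10.565) → (32.034,3.258) → (44.464,3.258) → (54.521,10.565) → (58.362,22.387). Closed: final G1 returns to the first vertex.

**Shape 3** — `<path>` regular polygon, stroke `#0000ff` → cut (S715, F1753). Machine vertices: (68.351,179.365) → (88.633,222.611) → (115.944,183.423) → (68.351,179.365). Closed: final G1 returns to the first vertex.

**Shape 4** — `<polygon>` rectangle, stroke `#0000ff` → cut (S715, F1753). Machine vertices: (68.646,144.524) → (94.300,144.524) → (94.300,37.562) → (68.646,37.562) → (68.646,144.524). Closed: final G1 returns to the first vertex.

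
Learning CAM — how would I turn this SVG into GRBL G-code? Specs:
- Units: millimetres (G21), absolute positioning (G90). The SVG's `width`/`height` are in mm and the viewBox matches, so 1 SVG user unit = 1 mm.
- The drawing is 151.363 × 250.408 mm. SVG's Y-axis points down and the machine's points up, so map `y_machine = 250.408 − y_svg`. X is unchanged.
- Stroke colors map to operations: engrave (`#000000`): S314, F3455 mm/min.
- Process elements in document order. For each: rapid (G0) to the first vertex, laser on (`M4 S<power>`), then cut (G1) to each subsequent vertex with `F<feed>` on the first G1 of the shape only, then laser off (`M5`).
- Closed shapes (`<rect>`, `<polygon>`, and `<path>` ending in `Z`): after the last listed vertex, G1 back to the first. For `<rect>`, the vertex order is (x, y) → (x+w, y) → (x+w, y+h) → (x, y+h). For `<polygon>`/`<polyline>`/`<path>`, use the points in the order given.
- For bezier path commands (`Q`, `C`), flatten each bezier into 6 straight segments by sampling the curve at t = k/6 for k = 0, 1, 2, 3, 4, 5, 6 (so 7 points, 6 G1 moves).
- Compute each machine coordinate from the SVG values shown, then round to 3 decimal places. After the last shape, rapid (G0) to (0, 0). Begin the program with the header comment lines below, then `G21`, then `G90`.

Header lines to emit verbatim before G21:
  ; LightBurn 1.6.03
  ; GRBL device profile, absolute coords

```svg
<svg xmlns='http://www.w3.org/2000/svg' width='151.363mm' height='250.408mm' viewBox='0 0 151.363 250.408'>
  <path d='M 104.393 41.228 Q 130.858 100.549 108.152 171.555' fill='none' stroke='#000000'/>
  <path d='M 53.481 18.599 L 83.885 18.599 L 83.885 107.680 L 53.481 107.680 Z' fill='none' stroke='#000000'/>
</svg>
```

; LightBurn 1.6.03
; GRBL device profile, absolute coords
G21
G90
G0 X104.393 Y209.180
M4 S314
G1 X111.849 Y189.082 F3455
G1 X116.573 Y168.334
G1 X118.565 Y146.938
G1 X117.826 Y124.892
G1 X114.355 Y102.197
G1 X108.152 Y78.853
M5
G0 X53.481 Y231.809
M4 S314
G1 X83.885 Y231.809 F3455
G1 X83.885 Y142.728
G1 X53.481 Y142.728
G1 X53.481 Y231.809
M5
G0 X0.000 Y0.000

Since the viewBox matches the mm dimensions, user units are millimetres directly. The only transform is the Y-flip y_m = 250.408 − y_svg.

Shape 1 is a quadratic bezier drawn with `<path>`. Its stroke #000000 means engrave at S314, F3455. After flipping Y the toolpath is (104.393,209.180) → (111.849,189.082) → (116.573,168.334) → (118.565,146.938) → (117.826,124.892) → (114.355,102.197) → (108.152,78.853).

Shape 2 is a rectangle drawn with `<path>`. Its stroke #000000 means engrave at S314, F3455. After flipping Y the toolpath is (53.481,231.809) → (83.885,231.809) → (83.885,142.728) → (53.481,142.728) → (53.481,231.809), returning to the start.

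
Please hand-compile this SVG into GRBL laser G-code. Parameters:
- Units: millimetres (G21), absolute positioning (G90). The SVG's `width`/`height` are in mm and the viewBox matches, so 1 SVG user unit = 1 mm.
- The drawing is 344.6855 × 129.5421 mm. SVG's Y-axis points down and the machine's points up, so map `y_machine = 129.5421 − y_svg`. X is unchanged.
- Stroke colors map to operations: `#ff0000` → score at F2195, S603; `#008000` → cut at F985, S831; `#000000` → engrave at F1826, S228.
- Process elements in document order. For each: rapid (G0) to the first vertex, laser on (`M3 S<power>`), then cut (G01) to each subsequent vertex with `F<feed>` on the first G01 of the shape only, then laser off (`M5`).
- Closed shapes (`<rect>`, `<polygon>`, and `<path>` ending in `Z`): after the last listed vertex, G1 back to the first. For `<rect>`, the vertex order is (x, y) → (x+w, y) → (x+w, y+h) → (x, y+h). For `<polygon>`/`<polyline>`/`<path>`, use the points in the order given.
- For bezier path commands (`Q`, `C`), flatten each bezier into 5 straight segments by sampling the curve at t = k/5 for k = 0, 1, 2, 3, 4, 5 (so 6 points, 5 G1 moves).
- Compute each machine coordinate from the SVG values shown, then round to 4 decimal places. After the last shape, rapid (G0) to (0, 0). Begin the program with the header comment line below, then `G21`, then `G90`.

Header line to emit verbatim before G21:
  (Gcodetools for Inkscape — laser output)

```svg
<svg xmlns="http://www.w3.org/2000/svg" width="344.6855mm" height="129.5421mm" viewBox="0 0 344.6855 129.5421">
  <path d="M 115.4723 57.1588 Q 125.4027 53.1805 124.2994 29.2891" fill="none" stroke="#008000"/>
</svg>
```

Since the viewBox matches the mm dimensions, user units are millimetres directly. The only transform is the Y-flip y_m = 129.5421 − y_svg.

Shape 1 is a quadratic bezier drawn with `<path>`. Its stroke #008000 means cut at S831, F985. After flipping Y the toolpath is (115.4723,72.3833) → (119.0031,74.7711) → (121.6512,78.7520) → (123.4166,84.3260) → (124.2994,91.4930) → (124.2994,100.2530).

(Gcodetools for Inkscape — laser output)
G21
G90
G0 X115.4723 Y72.3833
M3 S831
G01 X119.0031 Y74.7711 F985
G01 X121.6512 Y78.7520
G01 X123.4166 Y84.3260
G01 X124.2994 Y91.4930
G01 X124.2994 Y100.2530
M5
G0 X0.0000 Y0.0000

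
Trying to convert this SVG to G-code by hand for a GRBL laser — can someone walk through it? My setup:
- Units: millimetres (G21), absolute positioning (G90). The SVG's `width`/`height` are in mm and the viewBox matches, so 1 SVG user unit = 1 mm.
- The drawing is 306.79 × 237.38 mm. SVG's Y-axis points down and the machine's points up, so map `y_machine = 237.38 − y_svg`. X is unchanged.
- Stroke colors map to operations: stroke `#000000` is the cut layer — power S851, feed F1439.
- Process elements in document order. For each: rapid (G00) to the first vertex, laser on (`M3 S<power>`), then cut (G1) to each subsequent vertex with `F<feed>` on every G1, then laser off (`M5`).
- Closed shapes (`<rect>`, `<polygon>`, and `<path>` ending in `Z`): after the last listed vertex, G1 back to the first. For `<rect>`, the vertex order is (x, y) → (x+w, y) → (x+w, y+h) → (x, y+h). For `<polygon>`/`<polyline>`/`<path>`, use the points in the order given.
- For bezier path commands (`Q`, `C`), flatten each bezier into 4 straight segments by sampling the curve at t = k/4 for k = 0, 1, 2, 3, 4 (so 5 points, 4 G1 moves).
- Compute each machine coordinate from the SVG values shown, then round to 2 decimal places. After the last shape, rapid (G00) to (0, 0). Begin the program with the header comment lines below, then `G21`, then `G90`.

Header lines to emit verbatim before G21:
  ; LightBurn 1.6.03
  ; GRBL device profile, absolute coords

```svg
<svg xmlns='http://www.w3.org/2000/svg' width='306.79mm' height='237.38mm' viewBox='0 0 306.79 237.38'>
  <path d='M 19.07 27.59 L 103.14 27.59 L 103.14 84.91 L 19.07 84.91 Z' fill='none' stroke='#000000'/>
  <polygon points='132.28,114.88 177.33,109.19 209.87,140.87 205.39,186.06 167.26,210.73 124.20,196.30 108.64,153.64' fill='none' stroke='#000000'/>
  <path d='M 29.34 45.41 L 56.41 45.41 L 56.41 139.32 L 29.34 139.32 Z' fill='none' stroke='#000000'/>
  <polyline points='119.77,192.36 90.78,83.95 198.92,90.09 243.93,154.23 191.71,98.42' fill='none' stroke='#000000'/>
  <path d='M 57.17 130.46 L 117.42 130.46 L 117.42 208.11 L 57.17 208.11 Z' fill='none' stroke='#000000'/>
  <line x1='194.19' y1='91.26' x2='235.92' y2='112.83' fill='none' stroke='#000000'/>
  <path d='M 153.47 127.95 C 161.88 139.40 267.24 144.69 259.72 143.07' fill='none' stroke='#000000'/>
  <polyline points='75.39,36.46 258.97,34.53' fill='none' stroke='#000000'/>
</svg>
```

1 u = 1 mm; y_m = 237.38 − y.

[1] `<path>` rectangle, #000000→cut S851 F1439: (19.07,209.79) → (103.14,209.79) → (103.14,152.47) → (19.07,152.47) → (19.07,209.79) (closed)

[2] `<polygon>` regular polygon, #000000→cut S851 F1439: (132.28,122.50) → (177.33,128.19) → (209.87,96.51) → (205.39,51.32) → (167.26,26.65) → (124.20,41.08) → (108.64,83.74) → (132.28,122.50) (closed)

[3] `<path>` rectangle, #000000→cut S851 F1439: (29.34,191.97) → (56.41,191.97) → (56.41,98.06) → (29.34,98.06) → (29.34,191.97) (closed)

[4] `<polyline>` open polyline, #000000→cut S851 F1439: (119.77,45.02) → (90.78,153.43) → (198.92,147.29) → (243.93,83.15) → (191.71,138.96)

[5] `<path>` rectangle, #000000→cut S851 F1439: (57.17,106.92) → (117.42,106.92) → (117.42,29.27) → (57.17,29.27) → (57.17,106.92) (closed)

[6] `<line>` line segment, #000000→cut S851 F1439: (194.19,146.12) → (235.92,124.55)

[7] `<path>` cubic bezier, #000000→cut S851 F1439: (153.47,109.43) → (174.68,102.01) → (212.57,96.97) → (247.47,94.38) → (259.72,94.31)

[8] `<polyline>` line segment, #000000→cut S851 F1439: (75.39,200.92) → (258.97,202.85)

; LightBurn 1.6.03
; GRBL device profile, absolute coords
G21
G90
G00 X19.07 Y209.79
M3 S851
G1 X103.14 Y209.79 F1439
G1 X103.14 Y152.47 F1439
G1 X19.07 Y152.47 F1439
G1 X19.07 Y209.79 F1439
M5
G00 X132.28 Y122.50
M3 S851
G1 X177.33 Y128.19 F1439
G1 X209.87 Y96.51 F1439
G1 X205.39 Y51.32 F1439
G1 X167.26 Y26.65 F1439
G1 X124.20 Y41.08 F1439
G1 X108.64 Y83.74 F1439
G1 X132.28 Y122.50 F1439
M5
G00 X29.34 Y191.97
M3 S851
G1 X56.41 Y191.97 F1439
G1 X56.41 Y98.06 F1439
G1 X29.34 Y98.06 F1439
G1 X29.34 Y191.97 F1439
M5
G00 X119.77 Y45.02
M3 S851
G1 X90.78 Y153.43 F1439
G1 X198.92 Y147.29 F1439
G1 X243.93 Y83.15 F1439
G1 X191.71 Y138.96 F1439
M5
G00 X57.17 Y106.92
M3 S851
G1 X117.42 Y106.92 F1439
G1 X117.42 Y29.27 F1439
G1 X57.17 Y29.27 F1439
G1 X57.17 Y106.92 F1439
M5
G00 X194.19 Y146.12
M3 S851
G1 X235.92 Y124.55 F1439
M5
G00 X153.47 Y109.43
M3 S851
G1 X174.68 Y102.01 F1439
G1 X212.57 Y96.97 F1439
G1 X247.47 Y94.38 F1439
G1 X259.72 Y94.31 F1439
M5
G00 X75.39 Y200.92
M3 S851
G1 X258.97 Y202.85 F1439
M5
G00 X0.00 Y0.00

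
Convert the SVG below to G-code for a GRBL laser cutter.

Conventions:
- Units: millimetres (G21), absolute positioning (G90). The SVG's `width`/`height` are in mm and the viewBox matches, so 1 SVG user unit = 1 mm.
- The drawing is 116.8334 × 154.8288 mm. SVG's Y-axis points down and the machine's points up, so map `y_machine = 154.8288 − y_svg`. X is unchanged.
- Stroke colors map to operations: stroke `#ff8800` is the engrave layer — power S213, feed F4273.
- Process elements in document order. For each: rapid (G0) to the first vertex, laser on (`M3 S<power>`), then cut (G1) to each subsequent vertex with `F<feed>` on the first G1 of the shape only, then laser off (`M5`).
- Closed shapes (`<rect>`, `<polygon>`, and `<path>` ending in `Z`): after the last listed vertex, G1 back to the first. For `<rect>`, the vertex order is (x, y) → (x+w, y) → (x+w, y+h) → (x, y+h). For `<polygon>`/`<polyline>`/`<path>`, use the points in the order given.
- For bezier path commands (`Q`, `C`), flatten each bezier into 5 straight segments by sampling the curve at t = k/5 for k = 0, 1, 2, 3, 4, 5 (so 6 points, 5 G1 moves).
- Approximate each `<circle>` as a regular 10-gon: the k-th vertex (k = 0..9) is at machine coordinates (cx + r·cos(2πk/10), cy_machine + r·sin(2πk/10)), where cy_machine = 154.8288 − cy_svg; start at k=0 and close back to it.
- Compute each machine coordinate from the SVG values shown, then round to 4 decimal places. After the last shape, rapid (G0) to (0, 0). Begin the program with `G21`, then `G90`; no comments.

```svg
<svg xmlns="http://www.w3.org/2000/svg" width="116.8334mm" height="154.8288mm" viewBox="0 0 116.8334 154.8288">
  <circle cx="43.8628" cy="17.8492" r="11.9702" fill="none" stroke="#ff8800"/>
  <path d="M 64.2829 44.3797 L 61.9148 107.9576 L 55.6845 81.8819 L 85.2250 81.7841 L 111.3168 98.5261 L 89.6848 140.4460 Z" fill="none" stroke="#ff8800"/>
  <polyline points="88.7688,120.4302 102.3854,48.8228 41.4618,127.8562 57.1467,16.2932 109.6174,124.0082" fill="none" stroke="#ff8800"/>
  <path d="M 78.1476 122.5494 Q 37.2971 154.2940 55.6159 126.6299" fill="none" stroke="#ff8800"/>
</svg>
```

Since the viewBox matches the mm dimensions, user units are millimetres directly. The only transform is the Y-flip y_m = 154.8288 − y_svg.

Shape 1 is a circle drawn with `<circle>`. Its stroke #ff8800 means engrave at S213, F4273. After flipping Y the toolpath is (55.8330,136.9796) → (53.5469,144.0155) → (47.5618,148.3639) → (40.1638,148.3639) → (34.1787,144.0155) → (31.8926,136.9796) → (34.1787,129.9437) → (40.1638,125.5953) → (47.5618,125.5953) → (53.5469,129.9437) → (55.8330,136.9796), returning to the start.

Shape 2 is a closed polygon drawn with `<path>`. Its stroke #ff8800 means engrave at S213, F4273. After flipping Y the toolpath is (64.2829,110.4491) → (61.9148,46.8712) → (55.6845,72.9469) → (85.2250,73.0447) → (111.3168,56.3027) → (89.6848,14.3828) → (64.2829,110.4491), returning to the start.

Shape 3 is a open polyline drawn with `<polyline>`. Its stroke #ff8800 means engrave at S213, F4273. After flipping Y the toolpath is (88.7688,34.3986) → (102.3854,106.0060) → (41.4618,26.9726) → (57.1467,138.5356) → (109.6174,30.8206).

Shape 4 is a quadratic bezier drawn with `<path>`. Its stroke #ff8800 means engrave at S213, F4273. After flipping Y the toolpath is (78.1476,32.2794) → (64.1742,21.9579) → (54.9343,16.3891) → (50.4279,15.5730) → (50.6552,19.5096) → (55.6159,28.1989).

G21
G90
G0 X55.8330 Y136.9796
M3 S213
G1 X53.5469 Y144.0155 F4273
G1 X47.5618 Y148.3639
G1 X40.1638 Y148.3639
G1 X34.1787 Y144.0155
G1 X31.8926 Y136.9796
G1 X34.1787 Y129.9437
G1 X40.1638 Y125.5953
G1 X47.5618 Y125.5953
G1 X53.5469 Y129.9437
G1 X55.8330 Y136.9796
M5
G0 X64.2829 Y110.4491
M3 S213
G1 X61.9148 Y46.8712 F4273
G1 X55.6845 Y72.9469
G1 X85.2250 Y73.0447
G1 X111.3168 Y56.3027
G1 X89.6848 Y14.3828
G1 X64.2829 Y110.4491
M5
G0 X88.7688 Y34.3986
M3 S213
G1 X102.3854 Y106.0060 F4273
G1 X41.4618 Y26.9726
G1 X57.1467 Y138.5356
G1 X109.6174 Y30.8206
M5
G0 X78.1476 Y32.2794
M3 S213
G1 X64.1742 Y21.9579 F4273
G1 X54.9343 Y16.3891
G1 X50.4279 Y15.5730
G1 X50.6552 Y19.5096
G1 X55.6159 Y28.1989
M5
G0 X0.0000 Y0.0000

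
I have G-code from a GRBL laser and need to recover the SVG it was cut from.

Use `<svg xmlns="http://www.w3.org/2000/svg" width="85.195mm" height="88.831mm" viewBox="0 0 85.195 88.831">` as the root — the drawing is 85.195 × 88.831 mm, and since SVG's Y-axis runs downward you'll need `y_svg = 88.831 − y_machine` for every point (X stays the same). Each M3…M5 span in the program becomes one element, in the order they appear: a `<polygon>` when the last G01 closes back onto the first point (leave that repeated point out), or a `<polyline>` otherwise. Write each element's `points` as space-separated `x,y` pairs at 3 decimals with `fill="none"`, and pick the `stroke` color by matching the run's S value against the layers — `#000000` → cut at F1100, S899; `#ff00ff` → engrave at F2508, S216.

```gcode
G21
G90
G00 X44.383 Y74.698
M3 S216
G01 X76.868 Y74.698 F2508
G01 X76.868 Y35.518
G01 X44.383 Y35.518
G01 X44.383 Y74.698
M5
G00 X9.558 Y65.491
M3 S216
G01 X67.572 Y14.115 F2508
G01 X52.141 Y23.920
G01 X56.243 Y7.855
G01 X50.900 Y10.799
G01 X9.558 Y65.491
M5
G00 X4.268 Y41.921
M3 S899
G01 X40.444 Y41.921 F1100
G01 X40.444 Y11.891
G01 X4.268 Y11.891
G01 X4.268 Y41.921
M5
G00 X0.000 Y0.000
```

<svg xmlns="http://www.w3.org/2000/svg" width="85.195mm" height="88.831mm" viewBox="0 0 85.195 88.831">
  <polygon points="44.383,14.133 76.868,14.133 76.868,53.313 44.383,53.313" fill="none" stroke="#ff00ff"/>
  <polygon points="9.558,23.340 67.572,74.716 52.141,64.911 56.243,80.976 50.900,78.032" fill="none" stroke="#ff00ff"/>
  <polygon points="4.268,46.910 40.444,46.910 40.444,76.940 4.268,76.940" fill="none" stroke="#000000"/>
</svg>

y_svg = 88.831 − y_m.

[1] S216→`#ff00ff` (engrave); closed run; points: 44.383,14.133 76.868,14.133 76.868,53.313 44.383,53.313

[2] S216→`#ff00ff` (engrave); closed run; points: 9.558,23.340 67.572,74.716 52.141,64.911 56.243,80.976 50.900,78.032

[3] S899→`#000000` (cut); closed run; points: 4.268,46.910 40.444,46.910 40.444,76.940 4.268,76.940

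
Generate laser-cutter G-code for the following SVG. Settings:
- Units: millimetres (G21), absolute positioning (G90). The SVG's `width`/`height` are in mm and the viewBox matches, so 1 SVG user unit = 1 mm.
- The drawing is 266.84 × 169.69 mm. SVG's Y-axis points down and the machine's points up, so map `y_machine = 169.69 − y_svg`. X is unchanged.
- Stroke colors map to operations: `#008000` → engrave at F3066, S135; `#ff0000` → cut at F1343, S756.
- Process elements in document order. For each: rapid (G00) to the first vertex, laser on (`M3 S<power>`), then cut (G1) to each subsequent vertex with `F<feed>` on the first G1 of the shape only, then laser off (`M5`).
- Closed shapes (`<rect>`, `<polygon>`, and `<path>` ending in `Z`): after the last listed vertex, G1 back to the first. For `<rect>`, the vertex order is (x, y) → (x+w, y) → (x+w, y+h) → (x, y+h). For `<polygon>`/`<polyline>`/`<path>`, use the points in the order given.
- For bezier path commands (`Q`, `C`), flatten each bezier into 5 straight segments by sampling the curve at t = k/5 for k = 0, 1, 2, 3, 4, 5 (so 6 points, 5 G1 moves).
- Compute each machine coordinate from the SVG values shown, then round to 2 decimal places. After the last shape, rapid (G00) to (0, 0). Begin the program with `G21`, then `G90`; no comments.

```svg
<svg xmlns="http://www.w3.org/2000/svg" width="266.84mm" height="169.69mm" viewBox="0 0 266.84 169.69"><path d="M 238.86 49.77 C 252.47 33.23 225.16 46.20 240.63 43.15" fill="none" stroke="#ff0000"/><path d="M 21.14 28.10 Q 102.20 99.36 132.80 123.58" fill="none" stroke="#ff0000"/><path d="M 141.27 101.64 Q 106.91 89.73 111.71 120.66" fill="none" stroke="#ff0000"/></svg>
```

G21
G90
G00 X238.86 Y119.92
M3 S756
G1 X242.79 Y126.67 F1343
G1 X240.91 Y128.52
G1 X237.24 Y127.66
G1 X235.81 Y126.27
G1 X240.63 Y126.54
M5
G00 X21.14 Y141.59
M3 S756
G1 X51.55 Y114.97 F1343
G1 X77.91 Y92.11
G1 X100.25 Y73.01
G1 X118.54 Y57.68
G1 X132.80 Y46.11
M5
G00 X141.27 Y68.05
M3 S756
G1 X129.09 Y71.10 F1343
G1 X120.05 Y70.72
G1 X114.14 Y66.92
G1 X111.36 Y59.69
G1 X111.71 Y49.03
M5
G00 X0.00 Y0.00

1 u = 1 mm; y_m = 169.69 − y.

[1] `<path>` cubic bezier, #ff0000→cut S756 F1343: (238.86,119.92) → (242.79,126.67) → (240.91,128.52) → (237.24,127.66) → (235.81,126.27) → (240.63,126.54)

[2] `<path>` quadratic bezier, #ff0000→cut S756 F1343: (21.14,141.59) → (51.55,114.97) → (77.91,92.11) → (100.25,73.01) → (118.54,57.68) → (132.80,46.11)

[3] `<path>` quadratic bezier, #ff0000→cut S756 F1343: (141.27,68.05) → (129.09,71.10) → (120.05,70.72) → (114.14,66.92) → (111.36,59.69) → (111.71,49.03)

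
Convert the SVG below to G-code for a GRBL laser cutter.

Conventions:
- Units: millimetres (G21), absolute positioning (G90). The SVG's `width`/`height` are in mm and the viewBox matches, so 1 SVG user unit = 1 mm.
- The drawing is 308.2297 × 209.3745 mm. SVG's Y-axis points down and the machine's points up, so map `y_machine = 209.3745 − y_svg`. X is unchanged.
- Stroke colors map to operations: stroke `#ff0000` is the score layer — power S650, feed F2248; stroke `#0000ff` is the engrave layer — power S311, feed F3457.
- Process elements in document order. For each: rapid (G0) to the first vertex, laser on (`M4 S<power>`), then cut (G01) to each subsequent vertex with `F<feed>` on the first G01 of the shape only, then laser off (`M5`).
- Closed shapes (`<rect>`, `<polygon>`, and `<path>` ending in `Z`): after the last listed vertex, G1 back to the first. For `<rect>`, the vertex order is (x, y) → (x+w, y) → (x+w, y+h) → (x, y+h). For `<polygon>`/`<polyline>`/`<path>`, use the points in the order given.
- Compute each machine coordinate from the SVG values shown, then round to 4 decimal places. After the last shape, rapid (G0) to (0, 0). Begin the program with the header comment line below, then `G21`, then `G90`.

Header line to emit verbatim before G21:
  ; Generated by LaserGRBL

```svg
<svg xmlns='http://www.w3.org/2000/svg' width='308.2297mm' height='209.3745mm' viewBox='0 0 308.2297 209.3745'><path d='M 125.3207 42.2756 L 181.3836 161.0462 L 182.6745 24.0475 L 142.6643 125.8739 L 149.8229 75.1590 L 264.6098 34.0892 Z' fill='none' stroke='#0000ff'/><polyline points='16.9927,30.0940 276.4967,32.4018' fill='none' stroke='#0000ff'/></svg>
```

; Generated by LaserGRBL
G21
G90
G0 X125.3207 Y167.0989
M4 S311
G01 X181.3836 Y48.3283 F3457
G01 X182.6745 Y185.3270
G01 X142.6643 Y83.5006
G01 X149.8229 Y134.2155
G01 X264.6098 Y175.2853
G01 X125.3207 Y167.0989
M5
G0 X16.9927 Y179.2805
M4 S311
G01 X276.4967 Y176.9727 F3457
M5
G0 X0.0000 Y0.0000

1 u = 1 mm; y_m = 209.3745 − y.

[1] `<path>` closed polygon, #0000ff→engrave S311 F3457: (125.3207,167.0989) → (181.3836,48.3283) → (182.6745,185.3270) → (142.6643,83.5006) → (149.8229,134.2155) → (264.6098,175.2853) → (125.3207,167.0989) (closed)

[2] `<polyline>` line segment, #0000ff→engrave S311 F3457: (16.9927,179.2805) → (276.4967,176.9727)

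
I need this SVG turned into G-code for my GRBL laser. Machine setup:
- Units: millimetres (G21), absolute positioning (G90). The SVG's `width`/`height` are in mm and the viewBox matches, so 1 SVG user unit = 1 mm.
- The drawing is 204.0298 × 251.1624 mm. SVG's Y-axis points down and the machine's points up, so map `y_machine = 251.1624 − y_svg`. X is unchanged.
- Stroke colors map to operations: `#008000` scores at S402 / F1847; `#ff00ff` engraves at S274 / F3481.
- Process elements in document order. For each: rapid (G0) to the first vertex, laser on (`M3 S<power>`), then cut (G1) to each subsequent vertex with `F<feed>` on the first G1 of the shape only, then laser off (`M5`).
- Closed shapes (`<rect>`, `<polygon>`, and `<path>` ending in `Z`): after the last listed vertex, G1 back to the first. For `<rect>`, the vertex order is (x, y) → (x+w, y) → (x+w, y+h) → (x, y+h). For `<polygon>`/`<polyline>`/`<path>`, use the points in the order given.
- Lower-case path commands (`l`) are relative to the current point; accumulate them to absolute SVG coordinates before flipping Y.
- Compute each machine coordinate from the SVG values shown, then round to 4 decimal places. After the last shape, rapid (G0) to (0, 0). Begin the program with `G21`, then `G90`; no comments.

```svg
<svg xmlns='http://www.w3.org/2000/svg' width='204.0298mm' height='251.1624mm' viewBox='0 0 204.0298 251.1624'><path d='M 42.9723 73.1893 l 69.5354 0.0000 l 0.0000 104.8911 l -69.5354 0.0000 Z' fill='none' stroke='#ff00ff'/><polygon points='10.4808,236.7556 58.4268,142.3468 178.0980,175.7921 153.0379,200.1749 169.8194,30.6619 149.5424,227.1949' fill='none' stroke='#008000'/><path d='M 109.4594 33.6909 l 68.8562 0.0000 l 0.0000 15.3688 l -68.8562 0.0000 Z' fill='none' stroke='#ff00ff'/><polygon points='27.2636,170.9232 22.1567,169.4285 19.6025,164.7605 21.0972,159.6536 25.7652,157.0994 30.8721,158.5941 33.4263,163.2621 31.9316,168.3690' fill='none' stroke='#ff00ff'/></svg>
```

G21
G90
G0 X42.9723 Y177.9731
M3 S274
G1 X112.5077 Y177.9731 F3481
G1 X112.5077 Y73.0820
G1 X42.9723 Y73.0820
G1 X42.9723 Y177.9731
M5
G0 X10.4808 Y14.4068
M3 S402
G1 X58.4268 Y108.8156 F1847
G1 X178.0980 Y75.3703
G1 X153.0379 Y50.9875
G1 X169.8194 Y220.5005
G1 X149.5424 Y23.9675
G1 X10.4808 Y14.4068
M5
G0 X109.4594 Y217.4715
M3 S274
G1 X178.3156 Y217.4715 F3481
G1 X178.3156 Y202.1027
G1 X109.4594 Y202.1027
G1 X109.4594 Y217.4715
M5
G0 X27.2636 Y80.2392
M3 S274
G1 X22.1567 Y81.7339 F3481
G1 X19.6025 Y86.4019
G1 X21.0972 Y91.5088
G1 X25.7652 Y94.0630
G1 X30.8721 Y92.5683
G1 X33.4263 Y87.9003
G1 X31.9316 Y82.7934
G1 X27.2636 Y80.2392
M5
G0 X0.0000 Y0.0000

1 u = 1 mm; y_m = 251.1624 − y.

[1] `<path>` rectangle, #ff00ff→engrave S274 F3481: (42.9723,177.9731) → (112.5077,177.9731) → (112.5077,73.0820) → (42.9723,73.0820) → (42.9723,177.9731) (closed)

[2] `<polygon>` closed polygon, #008000→score S402 F1847: (10.4808,14.4068) → (58.4268,108.8156) → (178.0980,75.3703) → (153.0379,50.9875) → (169.8194,220.5005) → (149.5424,23.9675) → (10.4808,14.4068) (closed)

[3] `<path>` rectangle, #ff00ff→engrave S274 F3481: (109.4594,217.4715) → (178.3156,217.4715) → (178.3156,202.1027) → (109.4594,202.1027) → (109.4594,217.4715) (closed)

[4] `<polygon>` regular polygon, #ff00ff→engrave S274 F3481: (27.2636,80.2392) → (22.1567,81.7339) → (19.6025,86.4019) → (21.0972,91.5088) → (25.7652,94.0630) → (30.8721,92.5683) → (33.4263,87.9003) → (31.9316,82.7934) → (27.2636,80.2392) (closed)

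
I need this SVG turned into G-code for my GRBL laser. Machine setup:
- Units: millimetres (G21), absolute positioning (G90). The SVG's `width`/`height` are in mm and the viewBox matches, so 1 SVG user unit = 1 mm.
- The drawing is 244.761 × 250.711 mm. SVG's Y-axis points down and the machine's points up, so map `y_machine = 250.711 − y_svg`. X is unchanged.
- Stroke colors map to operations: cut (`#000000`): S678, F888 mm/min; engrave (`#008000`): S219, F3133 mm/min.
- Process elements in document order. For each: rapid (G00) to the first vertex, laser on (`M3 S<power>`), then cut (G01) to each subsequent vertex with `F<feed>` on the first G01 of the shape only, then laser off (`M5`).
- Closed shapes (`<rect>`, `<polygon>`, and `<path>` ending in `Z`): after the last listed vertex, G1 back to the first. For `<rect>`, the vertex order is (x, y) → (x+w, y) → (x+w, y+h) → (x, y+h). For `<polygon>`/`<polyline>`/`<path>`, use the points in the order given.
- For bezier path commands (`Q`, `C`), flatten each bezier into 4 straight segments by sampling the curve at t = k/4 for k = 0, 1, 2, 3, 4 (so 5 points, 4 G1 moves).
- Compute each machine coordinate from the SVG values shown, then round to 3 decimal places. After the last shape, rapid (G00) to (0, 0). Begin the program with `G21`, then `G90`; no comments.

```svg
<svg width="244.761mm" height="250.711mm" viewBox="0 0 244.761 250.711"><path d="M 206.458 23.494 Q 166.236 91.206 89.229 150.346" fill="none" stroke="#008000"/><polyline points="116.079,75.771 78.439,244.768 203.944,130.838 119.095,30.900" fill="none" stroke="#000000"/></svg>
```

G21
G90
G00 X206.458 Y227.217
M3 S219
G01 X184.048 Y193.897 F3133
G01 X157.040 Y161.648
G01 X125.433 Y130.471
G01 X89.229 Y100.365
M5
G00 X116.079 Y174.940
M3 S678
G01 X78.439 Y5.943 F888
G01 X203.944 Y119.873
G01 X119.095 Y219.811
M5
G00 X0.000 Y0.000

1 u = 1 mm; y_m = 250.711 − y.

[1] `<path>` quadratic bezier, #008000→engrave S219 F3133: (206.458,227.217) → (184.048,193.897) → (157.040,161.648) → (125.433,130.471) → (89.229,100.365)

[2] `<polyline>` open polyline, #000000→cut S678 F888: (116.079,174.940) → (78.439,5.943) → (203.944,119.873) → (119.095,219.811)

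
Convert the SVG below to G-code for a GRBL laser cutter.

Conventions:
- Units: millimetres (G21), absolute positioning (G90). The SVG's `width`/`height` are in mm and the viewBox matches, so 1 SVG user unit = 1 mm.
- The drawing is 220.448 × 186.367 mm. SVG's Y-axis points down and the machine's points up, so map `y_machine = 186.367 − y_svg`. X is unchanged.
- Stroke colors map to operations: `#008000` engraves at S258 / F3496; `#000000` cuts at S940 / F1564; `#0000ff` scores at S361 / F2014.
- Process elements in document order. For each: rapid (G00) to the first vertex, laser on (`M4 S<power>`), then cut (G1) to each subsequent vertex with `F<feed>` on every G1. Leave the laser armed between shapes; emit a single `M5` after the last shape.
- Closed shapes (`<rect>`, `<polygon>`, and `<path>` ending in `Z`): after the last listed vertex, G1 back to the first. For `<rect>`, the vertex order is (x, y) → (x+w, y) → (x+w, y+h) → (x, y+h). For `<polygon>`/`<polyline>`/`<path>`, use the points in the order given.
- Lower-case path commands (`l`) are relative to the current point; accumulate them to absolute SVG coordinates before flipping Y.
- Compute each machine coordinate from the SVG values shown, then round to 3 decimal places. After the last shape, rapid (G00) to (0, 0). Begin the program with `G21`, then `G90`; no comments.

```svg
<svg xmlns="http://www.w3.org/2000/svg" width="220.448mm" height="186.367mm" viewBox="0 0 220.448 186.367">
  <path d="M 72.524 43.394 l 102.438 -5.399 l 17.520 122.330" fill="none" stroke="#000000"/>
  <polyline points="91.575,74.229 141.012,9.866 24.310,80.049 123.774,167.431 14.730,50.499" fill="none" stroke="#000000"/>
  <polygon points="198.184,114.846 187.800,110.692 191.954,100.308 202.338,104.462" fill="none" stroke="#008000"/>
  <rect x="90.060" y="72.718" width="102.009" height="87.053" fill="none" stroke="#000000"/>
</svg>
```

G21
G90
G00 X72.524 Y142.973
M4 S940
G1 X174.962 Y148.372 F1564
G1 X192.482 Y26.042 F1564
G00 X91.575 Y112.138
M4 S940
G1 X141.012 Y176.501 F1564
G1 X24.310 Y106.318 F1564
G1 X123.774 Y18.936 F1564
G1 X14.730 Y135.868 F1564
G00 X198.184 Y71.521
M4 S258
G1 X187.800 Y75.675 F3496
G1 X191.954 Y86.059 F3496
G1 X202.338 Y81.905 F3496
G1 X198.184 Y71.521 F3496
G00 X90.060 Y113.649
M4 S940
G1 X192.069 Y113.649 F1564
G1 X192.069 Y26.596 F1564
G1 X90.060 Y26.596 F1564
G1 X90.060 Y113.649 F1564
M5
G00 X0.000 Y0.000

1 u = 1 mm; y_m = 186.367 − y.

[1] `<path>` open polyline, #000000→cut S940 F1564: (72.524,142.973) → (174.962,148.372) → (192.482,26.042)

[2] `<polyline>` open polyline, #000000→cut S940 F1564: (91.575,112.138) → (141.012,176.501) → (24.310,106.318) → (123.774,18.936) → (14.730,135.868)

[3] `<polygon>` regular polygon, #008000→engrave S258 F3496: (198.184,71.521) → (187.800,75.675) → (191.954,86.059) → (202.338,81.905) → (198.184,71.521) (closed)

[4] `<rect>` rectangle, #000000→cut S940 F1564: (90.060,113.649) → (192.069,113.649) → (192.069,26.596) → (90.060,26.596) → (90.060,113.649) (closed)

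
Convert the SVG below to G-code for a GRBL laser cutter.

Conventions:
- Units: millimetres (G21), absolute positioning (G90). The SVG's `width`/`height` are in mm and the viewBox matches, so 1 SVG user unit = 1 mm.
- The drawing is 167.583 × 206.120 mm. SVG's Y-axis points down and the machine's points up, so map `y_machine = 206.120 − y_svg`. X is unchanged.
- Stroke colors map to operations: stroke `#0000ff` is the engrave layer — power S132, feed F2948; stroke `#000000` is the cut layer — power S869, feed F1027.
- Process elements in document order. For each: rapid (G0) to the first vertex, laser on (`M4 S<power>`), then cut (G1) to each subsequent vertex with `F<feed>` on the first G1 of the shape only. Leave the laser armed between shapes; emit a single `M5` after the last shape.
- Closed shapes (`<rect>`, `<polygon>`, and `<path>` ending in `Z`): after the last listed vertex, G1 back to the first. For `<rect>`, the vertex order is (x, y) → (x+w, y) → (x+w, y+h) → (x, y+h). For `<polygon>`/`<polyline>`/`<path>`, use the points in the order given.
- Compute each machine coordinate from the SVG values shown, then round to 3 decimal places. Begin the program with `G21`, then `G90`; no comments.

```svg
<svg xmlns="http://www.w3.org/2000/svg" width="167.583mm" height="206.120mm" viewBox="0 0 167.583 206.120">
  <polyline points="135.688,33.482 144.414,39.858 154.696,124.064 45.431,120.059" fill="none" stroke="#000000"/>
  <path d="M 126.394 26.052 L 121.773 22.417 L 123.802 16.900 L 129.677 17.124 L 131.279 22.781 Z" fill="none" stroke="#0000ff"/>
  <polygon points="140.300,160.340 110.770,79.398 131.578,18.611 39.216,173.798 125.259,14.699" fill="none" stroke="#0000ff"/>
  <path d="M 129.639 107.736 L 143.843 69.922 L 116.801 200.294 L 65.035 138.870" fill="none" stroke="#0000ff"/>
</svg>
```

viewBox `0 0 167.583 206.120` with mm width/height → 1 unit = 1 mm. Flip: y_m = 206.120 − y_svg.

**Shape 1** — `<polyline>` open polyline, stroke `#000000` → cut (S869, F1027). Machine vertices: (135.688,172.638) → (144.414,166.262) → (154.696,82.056) → (45.431,86.061). Open path.

**Shape 2** — `<path>` regular polygon, stroke `#0000ff` → engrave (S132, F2948). Machine vertices: (126.394,180.068) → (121.773,183.703) → (123.802,189.220) → (129.677,188.996) → (131.279,183.339) → (126.394,180.068). Closed: final G1 returns to the first vertex.

**Shape 3** — `<polygon>` closed polygon, stroke `#0000ff` → engrave (S132, F2948). Machine vertices: (140.300,45.780) → (110.770,126.722) → (131.578,187.509) → (39.216,32.322) → (125.259,191.421) → (140.300,45.780). Closed: final G1 returns to the first vertex.

**Shape 4** — `<path>` open polyline, stroke `#0000ff` → engrave (S132, F2948). Machine vertices: (129.639,98.384) → (143.843,136.198) → (116.801,5.826) → (65.035,67.250). Open path.

G21
G90
G0 X135.688 Y172.638
M4 S869
G1 X144.414 Y166.262 F1027
G1 X154.696 Y82.056
G1 X45.431 Y86.061
G0 X126.394 Y180.068
M4 S132
G1 X121.773 Y183.703 F2948
G1 X123.802 Y189.220
G1 X129.677 Y188.996
G1 X131.279 Y183.339
G1 X126.394 Y180.068
G0 X140.300 Y45.780
M4 S132
G1 X110.770 Y126.722 F2948
G1 X131.578 Y187.509
G1 X39.216 Y32.322
G1 X125.259 Y191.421
G1 X140.300 Y45.780
G0 X129.639 Y98.384
M4 S132
G1 X143.843 Y136.198 F2948
G1 X116.801 Y5.826
G1 X65.035 Y67.250
M5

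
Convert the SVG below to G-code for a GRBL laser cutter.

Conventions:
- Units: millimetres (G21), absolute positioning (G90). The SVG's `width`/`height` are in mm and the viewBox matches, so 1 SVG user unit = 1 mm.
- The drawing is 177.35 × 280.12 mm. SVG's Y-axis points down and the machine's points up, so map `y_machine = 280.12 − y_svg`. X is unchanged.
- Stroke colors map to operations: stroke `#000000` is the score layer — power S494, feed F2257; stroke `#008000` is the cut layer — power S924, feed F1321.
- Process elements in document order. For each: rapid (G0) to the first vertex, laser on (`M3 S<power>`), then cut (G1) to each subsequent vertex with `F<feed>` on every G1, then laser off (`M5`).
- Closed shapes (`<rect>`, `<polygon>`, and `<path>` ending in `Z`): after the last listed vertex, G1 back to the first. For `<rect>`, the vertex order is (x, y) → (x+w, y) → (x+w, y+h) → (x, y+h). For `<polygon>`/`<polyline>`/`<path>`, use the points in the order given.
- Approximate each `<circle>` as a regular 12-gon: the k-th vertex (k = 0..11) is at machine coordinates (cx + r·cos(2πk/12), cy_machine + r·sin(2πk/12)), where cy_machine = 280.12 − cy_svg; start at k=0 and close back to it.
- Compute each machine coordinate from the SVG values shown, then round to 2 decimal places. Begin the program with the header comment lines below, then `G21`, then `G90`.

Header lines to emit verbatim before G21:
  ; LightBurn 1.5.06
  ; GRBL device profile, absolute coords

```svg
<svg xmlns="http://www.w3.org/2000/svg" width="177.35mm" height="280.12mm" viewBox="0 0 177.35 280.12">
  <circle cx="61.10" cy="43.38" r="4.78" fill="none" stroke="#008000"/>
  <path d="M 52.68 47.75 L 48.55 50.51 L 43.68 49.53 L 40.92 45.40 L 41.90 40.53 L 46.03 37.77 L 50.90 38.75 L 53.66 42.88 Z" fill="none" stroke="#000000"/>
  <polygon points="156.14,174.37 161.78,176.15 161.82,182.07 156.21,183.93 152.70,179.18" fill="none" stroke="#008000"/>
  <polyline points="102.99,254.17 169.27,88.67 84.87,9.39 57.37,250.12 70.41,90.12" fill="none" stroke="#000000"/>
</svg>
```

; LightBurn 1.5.06
; GRBL device profile, absolute coords
G21
G90
G0 X65.88 Y236.74
M3 S924
G1 X65.24 Y239.13 F1321
G1 X63.49 Y240.88 F1321
G1 X61.10 Y241.52 F1321
G1 X58.71 Y240.88 F1321
G1 X56.96 Y239.13 F1321
G1 X56.32 Y236.74 F1321
G1 X56.96 Y234.35 F1321
G1 X58.71 Y232.60 F1321
G1 X61.10 Y231.96 F1321
G1 X63.49 Y232.60 F1321
G1 X65.24 Y234.35 F1321
G1 X65.88 Y236.74 F1321
M5
G0 X52.68 Y232.37
M3 S494
G1 X48.55 Y229.61 F2257
G1 X43.68 Y230.59 F2257
G1 X40.92 Y234.72 F2257
G1 X41.90 Y239.59 F2257
G1 X46.03 Y242.35 F2257
G1 X50.90 Y241.37 F2257
G1 X53.66 Y237.24 F2257
G1 X52.68 Y232.37 F2257
M5
G0 X156.14 Y105.75
M3 S924
G1 X161.78 Y103.97 F1321
G1 X161.82 Y98.05 F1321
G1 X156.21 Y96.19 F1321
G1 X152.70 Y100.94 F1321
G1 X156.14 Y105.75 F1321
M5
G0 X102.99 Y25.95
M3 S494
G1 X169.27 Y191.45 F2257
G1 X84.87 Y270.73 F2257
G1 X57.37 Y30.00 F2257
G1 X70.41 Y190.00 F2257
M5

1 u = 1 mm; y_m = 280.12 − y.

[1] `<circle>` circle, #008000→cut S924 F1321: (65.88,236.74) → (65.24,239.13) → (63.49,240.88) → (61.10,241.52) → (58.71,240.88) → (56.96,239.13) → (56.32,236.74) → (56.96,234.35) → (58.71,232.60) → (61.10,231.96) → (63.49,232.60) → (65.24,234.35) → (65.88,236.74) (closed)

[2] `<path>` regular polygon, #000000→score S494 F2257: (52.68,232.37) → (48.55,229.61) → (43.68,230.59) → (40.92,234.72) → (41.90,239.59) → (46.03,242.35) → (50.90,241.37) → (53.66,237.24) → (52.68,232.37) (closed)

[3] `<polygon>` regular polygon, #008000→cut S924 F1321: (156.14,105.75) → (161.78,103.97) → (161.82,98.05) → (156.21,96.19) → (152.70,100.94) → (156.14,105.75) (closed)

[4] `<polyline>` open polyline, #000000→score S494 F2257: (102.99,25.95) → (169.27,191.45) → (84.87,270.73) → (57.37,30.00) → (70.41,190.00)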